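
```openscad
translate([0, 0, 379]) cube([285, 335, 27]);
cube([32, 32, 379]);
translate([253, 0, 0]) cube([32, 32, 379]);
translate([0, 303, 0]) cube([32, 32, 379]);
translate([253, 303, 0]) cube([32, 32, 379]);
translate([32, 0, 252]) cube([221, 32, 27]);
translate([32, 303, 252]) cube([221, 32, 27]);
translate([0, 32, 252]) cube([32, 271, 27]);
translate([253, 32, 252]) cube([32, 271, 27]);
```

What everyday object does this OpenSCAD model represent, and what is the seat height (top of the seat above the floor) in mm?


A stool. The seat height is 406 mm.

A 285×335×27 slab at z = 379 on four corner posts — a stool. The seat top is 379 + 27 = 406 mm.


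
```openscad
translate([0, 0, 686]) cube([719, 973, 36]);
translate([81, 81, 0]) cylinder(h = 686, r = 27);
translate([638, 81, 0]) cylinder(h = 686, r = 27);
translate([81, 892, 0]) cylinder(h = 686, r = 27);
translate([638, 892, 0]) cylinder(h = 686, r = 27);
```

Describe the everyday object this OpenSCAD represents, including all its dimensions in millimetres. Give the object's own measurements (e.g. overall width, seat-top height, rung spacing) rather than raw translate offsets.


A rectangular dining table. The top is 719×973×36 mm with its upper surface at z = 722 mm. It stands on four round legs of 54 mm diameter, each leg's bounding box inset 54 mm from the nearest pair of top edges, running from the floor to the underside of the top.


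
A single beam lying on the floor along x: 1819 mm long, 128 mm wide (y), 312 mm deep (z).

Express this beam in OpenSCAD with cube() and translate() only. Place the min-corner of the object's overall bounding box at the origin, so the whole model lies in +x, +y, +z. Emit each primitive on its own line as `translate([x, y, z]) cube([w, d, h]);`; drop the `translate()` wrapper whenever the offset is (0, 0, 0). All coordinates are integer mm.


cube([1819, 128, 312]);


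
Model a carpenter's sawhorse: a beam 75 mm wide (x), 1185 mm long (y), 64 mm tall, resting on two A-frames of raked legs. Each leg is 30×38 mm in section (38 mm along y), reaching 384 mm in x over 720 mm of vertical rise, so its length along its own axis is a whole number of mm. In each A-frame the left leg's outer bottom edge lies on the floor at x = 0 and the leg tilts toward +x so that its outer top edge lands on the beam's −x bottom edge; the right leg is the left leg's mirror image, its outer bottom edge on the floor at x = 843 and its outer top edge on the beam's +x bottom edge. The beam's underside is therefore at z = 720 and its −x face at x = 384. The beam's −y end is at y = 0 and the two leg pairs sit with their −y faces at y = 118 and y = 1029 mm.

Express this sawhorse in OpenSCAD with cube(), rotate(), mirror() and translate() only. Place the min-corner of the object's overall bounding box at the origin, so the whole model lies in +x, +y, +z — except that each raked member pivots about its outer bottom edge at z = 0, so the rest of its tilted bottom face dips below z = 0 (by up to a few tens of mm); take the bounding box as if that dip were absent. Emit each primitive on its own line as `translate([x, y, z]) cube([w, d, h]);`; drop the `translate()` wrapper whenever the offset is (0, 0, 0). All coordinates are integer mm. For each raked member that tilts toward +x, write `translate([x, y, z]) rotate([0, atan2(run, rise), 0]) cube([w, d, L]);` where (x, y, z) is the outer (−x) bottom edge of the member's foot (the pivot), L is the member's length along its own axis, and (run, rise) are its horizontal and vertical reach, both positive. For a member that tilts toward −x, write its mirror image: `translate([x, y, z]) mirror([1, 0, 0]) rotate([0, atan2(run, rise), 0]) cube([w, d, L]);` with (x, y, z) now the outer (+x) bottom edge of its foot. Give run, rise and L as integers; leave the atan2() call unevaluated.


translate([384, 0, 720]) cube([75, 1185, 64]);
translate([0, 118, 0]) rotate([0, atan2(384, 720), 0]) cube([30, 38, 816]);
translate([843, 118, 0]) mirror([1, 0, 0]) rotate([0, atan2(384, 720), 0]) cube([30, 38, 816]);
translate([0, 1029, 0]) rotate([0, atan2(384, 720), 0]) cube([30, 38, 816]);
translate([843, 1029, 0]) mirror([1, 0, 0]) rotate([0, atan2(384, 720), 0]) cube([30, 38, 816]);


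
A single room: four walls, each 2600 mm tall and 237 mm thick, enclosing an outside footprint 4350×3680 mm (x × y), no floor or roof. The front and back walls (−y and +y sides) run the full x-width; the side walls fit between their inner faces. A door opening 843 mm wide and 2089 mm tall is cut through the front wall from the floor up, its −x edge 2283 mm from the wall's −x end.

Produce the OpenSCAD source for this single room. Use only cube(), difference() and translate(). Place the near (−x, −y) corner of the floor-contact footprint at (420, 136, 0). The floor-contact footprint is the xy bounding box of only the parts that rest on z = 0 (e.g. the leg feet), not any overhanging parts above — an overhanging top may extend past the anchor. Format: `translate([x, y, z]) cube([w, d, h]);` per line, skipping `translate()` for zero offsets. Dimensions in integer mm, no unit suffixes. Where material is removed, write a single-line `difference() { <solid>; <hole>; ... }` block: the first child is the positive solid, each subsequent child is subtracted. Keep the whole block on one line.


difference() { translate([420, 136, 0]) cube([4350, 237, 2600]); translate([2703, 136, 0]) cube([843, 237, 2089]); }
translate([420, 3579, 0]) cube([4350, 237, 2600]);
translate([420, 373, 0]) cube([237, 3206, 2600]);
translate([4533, 373, 0]) cube([237, 3206, 2600]);


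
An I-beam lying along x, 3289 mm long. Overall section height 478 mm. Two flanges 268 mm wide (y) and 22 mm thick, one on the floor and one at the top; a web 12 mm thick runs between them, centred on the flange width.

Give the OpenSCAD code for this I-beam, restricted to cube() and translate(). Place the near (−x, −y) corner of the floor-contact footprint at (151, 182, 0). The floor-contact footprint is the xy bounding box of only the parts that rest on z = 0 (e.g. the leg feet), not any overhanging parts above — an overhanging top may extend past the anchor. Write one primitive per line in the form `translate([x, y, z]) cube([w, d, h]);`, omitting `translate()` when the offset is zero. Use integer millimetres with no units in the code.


translate([151, 182, 0]) cube([3289, 268, 22]);
translate([151, 310, 22]) cube([3289, 12, 434]);
translate([151, 182, 456]) cube([3289, 268, 22]);


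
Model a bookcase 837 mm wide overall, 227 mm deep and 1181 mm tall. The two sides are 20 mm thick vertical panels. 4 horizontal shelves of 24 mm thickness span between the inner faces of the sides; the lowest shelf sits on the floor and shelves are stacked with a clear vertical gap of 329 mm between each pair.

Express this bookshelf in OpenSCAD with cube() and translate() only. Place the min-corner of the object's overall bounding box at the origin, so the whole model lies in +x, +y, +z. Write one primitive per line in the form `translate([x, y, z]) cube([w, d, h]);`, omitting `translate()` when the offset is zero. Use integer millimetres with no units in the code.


cube([20, 227, 1181]);
translate([817, 0, 0]) cube([20, 227, 1181]);
translate([20, 0, 0]) cube([797, 227, 24]);
translate([20, 0, 353]) cube([797, 227, 24]);
translate([20, 0, 706]) cube([797, 227, 24]);
translate([20, 0, 1059]) cube([797, 227, 24]);


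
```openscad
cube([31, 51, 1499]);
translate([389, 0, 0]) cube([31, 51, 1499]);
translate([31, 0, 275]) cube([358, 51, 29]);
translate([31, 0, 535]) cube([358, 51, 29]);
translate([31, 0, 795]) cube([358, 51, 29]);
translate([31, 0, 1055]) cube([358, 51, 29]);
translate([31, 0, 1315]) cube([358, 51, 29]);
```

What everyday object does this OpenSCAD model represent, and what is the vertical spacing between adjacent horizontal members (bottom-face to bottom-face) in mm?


A ladder. The rung spacing is 260 mm.

Two tall 31×51 posts with 5 short bars between them — a ladder. Adjacent rungs sit at z = 275 and z = 535, so the spacing is 535 − 275 = 260 mm.


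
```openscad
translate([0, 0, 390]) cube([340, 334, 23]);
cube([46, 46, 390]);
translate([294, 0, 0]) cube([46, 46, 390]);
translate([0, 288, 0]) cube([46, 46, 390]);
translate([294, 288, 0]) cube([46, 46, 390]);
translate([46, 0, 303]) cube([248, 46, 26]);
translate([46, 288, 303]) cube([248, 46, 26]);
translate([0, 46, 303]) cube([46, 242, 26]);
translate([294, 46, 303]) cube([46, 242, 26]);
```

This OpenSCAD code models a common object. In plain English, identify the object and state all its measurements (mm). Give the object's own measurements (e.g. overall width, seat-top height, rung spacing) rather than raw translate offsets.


A simple wooden stool: a rectangular seat 340 mm (x) by 334 mm (y), 23 mm thick, top face at z = 413 mm, on four square legs, each 46×46 mm in cross-section. The legs rest on z = 0, each flush with a corner of the seat. Four stretchers, 46 mm wide and 26 mm tall, connect adjacent legs with their undersides at z = 303 mm, each running between the inner faces of the legs it joins and aligned with the legs' outer faces on the other axis.


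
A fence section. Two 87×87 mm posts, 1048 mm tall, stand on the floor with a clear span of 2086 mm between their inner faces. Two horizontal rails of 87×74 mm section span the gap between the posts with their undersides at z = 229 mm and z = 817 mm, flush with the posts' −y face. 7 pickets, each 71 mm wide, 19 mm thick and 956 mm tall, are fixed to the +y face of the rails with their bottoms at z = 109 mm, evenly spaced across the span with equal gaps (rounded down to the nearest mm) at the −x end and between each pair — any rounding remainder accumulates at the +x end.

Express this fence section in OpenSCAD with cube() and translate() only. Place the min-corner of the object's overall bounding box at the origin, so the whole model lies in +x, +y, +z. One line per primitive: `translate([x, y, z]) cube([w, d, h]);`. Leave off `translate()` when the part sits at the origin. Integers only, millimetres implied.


cube([87, 87, 1048]);
translate([2173, 0, 0]) cube([87, 87, 1048]);
translate([87, 0, 229]) cube([2086, 87, 74]);
translate([87, 0, 817]) cube([2086, 87, 74]);
translate([285, 87, 109]) cube([71, 19, 956]);
translate([554, 87, 109]) cube([71, 19, 956]);
translate([823, 87, 109]) cube([71, 19, 956]);
translate([1092, 87, 109]) cube([71, 19, 956]);
translate([1361, 87, 109]) cube([71, 19, 956]);
translate([1630, 87, 109]) cube([71, 19, 956]);
translate([1899, 87, 109]) cube([71, 19, 956]);


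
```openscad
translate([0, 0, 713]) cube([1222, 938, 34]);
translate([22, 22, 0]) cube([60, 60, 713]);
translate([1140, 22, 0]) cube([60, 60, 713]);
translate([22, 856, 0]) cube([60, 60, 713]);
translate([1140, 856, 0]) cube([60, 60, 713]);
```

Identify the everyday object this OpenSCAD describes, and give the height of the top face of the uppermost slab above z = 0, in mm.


A table. The table height is 747 mm.

A 1222×938×34 slab sits at z = 713 on four 60 mm square posts — a table. The top surface is at 713 + 34 = 747 mm.


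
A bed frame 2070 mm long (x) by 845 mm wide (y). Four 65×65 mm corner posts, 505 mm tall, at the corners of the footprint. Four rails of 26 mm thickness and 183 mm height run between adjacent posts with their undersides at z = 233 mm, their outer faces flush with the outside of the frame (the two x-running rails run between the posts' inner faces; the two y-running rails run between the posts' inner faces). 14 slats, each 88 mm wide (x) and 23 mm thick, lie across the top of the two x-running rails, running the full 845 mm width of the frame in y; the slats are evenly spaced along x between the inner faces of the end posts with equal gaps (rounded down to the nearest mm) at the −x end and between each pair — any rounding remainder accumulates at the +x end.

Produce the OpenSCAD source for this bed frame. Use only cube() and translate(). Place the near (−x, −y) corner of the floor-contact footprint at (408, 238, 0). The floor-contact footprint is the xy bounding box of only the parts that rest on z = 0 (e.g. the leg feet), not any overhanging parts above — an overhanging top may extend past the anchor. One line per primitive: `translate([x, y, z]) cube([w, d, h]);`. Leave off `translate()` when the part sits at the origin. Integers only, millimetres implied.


translate([408, 238, 0]) cube([65, 65, 505]);
translate([408, 1018, 0]) cube([65, 65, 505]);
translate([2413, 238, 0]) cube([65, 65, 505]);
translate([2413, 1018, 0]) cube([65, 65, 505]);
translate([473, 238, 233]) cube([1940, 26, 183]);
translate([473, 1057, 233]) cube([1940, 26, 183]);
translate([408, 303, 233]) cube([26, 715, 183]);
translate([2452, 303, 233]) cube([26, 715, 183]);
translate([520, 238, 416]) cube([88, 845, 23]);
translate([655, 238, 416]) cube([88, 845, 23]);
translate([790, 238, 416]) cube([88, 845, 23]);
translate([925, 238, 416]) cube([88, 845, 23]);
translate([1060, 238, 416]) cube([88, 845, 23]);
translate([1195, 238, 416]) cube([88, 845, 23]);
translate([1330, 238, 416]) cube([88, 845, 23]);
translate([1465, 238, 416]) cube([88, 845, 23]);
translate([1600, 238, 416]) cube([88, 845, 23]);
translate([1735, 238, 416]) cube([88, 845, 23]);
translate([1870, 238, 416]) cube([88, 845, 23]);
translate([2005, 238, 416]) cube([88, 845, 23]);
translate([2140, 238, 416]) cube([88, 845, 23]);
translate([2275, 238, 416]) cube([88, 845, 23]);


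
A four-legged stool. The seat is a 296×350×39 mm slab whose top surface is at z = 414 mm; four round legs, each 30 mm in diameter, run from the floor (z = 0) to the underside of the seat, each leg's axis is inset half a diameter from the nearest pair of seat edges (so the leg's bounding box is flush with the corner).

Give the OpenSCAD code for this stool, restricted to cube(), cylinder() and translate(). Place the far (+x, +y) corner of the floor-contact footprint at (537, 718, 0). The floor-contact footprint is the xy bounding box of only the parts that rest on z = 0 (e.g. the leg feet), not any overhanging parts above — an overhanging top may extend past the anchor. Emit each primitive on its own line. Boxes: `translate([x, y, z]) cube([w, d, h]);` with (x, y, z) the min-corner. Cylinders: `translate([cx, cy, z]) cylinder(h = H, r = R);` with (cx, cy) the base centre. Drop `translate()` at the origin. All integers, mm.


translate([241, 368, 375]) cube([296, 350, 39]);
translate([256, 383, 0]) cylinder(h = 375, r = 15);
translate([522, 383, 0]) cylinder(h = 375, r = 15);
translate([256, 703, 0]) cylinder(h = 375, r = 15);
translate([522, 703, 0]) cylinder(h = 375, r = 15);


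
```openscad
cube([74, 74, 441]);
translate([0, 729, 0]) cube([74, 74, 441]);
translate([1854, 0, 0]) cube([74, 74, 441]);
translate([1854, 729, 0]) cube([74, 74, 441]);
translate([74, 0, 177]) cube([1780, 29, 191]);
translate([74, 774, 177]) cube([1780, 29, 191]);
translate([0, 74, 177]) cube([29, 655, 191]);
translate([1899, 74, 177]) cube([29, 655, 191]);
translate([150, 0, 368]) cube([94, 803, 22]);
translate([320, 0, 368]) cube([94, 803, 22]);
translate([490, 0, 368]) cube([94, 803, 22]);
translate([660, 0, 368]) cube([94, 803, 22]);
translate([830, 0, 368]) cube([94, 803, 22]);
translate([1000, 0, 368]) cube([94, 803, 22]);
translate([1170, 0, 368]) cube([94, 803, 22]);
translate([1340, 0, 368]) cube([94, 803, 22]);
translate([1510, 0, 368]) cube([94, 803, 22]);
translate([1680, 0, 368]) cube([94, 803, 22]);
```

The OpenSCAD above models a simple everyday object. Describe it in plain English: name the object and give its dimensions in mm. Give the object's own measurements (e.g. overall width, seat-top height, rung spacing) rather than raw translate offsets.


A bed frame 1928 mm long (x) by 803 mm wide (y). Four 74×74 mm corner posts, 441 mm tall, at the corners of the footprint. Four rails of 29 mm thickness and 191 mm height run between adjacent posts with their undersides at z = 177 mm, their outer faces flush with the outside of the frame (the two x-running rails run between the posts' inner faces; the two y-running rails run between the posts' inner faces). 10 slats, each 94 mm wide (x) and 22 mm thick, lie across the top of the two x-running rails, running the full 803 mm width of the frame in y; along x they sit between the end posts with a 76 mm gap after the −x posts and between neighbouring slats, leaving 80 mm before the +x posts.


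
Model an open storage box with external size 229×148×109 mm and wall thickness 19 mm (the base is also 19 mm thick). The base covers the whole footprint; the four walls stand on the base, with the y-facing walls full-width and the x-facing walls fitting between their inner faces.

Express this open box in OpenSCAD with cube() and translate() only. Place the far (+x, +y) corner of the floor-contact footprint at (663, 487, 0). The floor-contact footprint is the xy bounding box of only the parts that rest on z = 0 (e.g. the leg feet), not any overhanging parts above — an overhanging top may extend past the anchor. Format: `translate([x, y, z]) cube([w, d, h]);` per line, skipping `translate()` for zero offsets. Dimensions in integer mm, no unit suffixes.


translate([434, 339, 0]) cube([229, 148, 19]);
translate([434, 339, 19]) cube([229, 19, 90]);
translate([434, 468, 19]) cube([229, 19, 90]);
translate([434, 358, 19]) cube([19, 110, 90]);
translate([644, 358, 19]) cube([19, 110, 90]);


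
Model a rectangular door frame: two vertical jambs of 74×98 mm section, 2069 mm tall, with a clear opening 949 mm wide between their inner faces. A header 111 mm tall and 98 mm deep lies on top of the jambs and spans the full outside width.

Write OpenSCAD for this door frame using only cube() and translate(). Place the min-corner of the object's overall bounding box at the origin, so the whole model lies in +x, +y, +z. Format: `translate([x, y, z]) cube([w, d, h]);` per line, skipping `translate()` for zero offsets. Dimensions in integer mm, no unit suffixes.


cube([74, 98, 2069]);
translate([1023, 0, 0]) cube([74, 98, 2069]);
translate([0, 0, 2069]) cube([1097, 98, 111]);


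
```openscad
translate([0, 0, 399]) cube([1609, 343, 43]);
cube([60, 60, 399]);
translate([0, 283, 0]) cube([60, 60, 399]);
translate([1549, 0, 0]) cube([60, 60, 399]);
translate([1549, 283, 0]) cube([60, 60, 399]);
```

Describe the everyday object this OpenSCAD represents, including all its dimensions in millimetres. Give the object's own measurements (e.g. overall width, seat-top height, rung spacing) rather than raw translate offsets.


A long wooden bench with a 1609 mm (x) × 343 mm (y) seat, 43 mm thick, its top surface 442 mm above the floor. Four 60 mm square legs at the seat corners, flush with the edges, run from z = 0 to the seat underside.


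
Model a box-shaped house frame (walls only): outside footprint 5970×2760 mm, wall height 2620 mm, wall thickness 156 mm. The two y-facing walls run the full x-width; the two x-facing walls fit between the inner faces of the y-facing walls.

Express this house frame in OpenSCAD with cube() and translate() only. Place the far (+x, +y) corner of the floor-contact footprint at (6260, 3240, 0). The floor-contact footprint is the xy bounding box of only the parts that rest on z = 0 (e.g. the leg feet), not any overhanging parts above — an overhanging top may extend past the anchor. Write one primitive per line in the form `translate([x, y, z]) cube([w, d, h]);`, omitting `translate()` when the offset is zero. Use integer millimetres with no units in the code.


translate([290, 480, 0]) cube([5970, 156, 2620]);
translate([290, 3084, 0]) cube([5970, 156, 2620]);
translate([290, 636, 0]) cube([156, 2448, 2620]);
translate([6104, 636, 0]) cube([156, 2448, 2620]);


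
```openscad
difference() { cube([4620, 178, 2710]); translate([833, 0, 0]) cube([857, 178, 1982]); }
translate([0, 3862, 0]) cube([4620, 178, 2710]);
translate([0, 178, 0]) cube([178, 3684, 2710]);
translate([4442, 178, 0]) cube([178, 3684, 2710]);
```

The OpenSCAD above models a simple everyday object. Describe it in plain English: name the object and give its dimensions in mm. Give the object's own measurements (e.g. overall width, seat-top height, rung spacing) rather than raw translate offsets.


A single room: four walls, each 2710 mm tall and 178 mm thick, enclosing an outside footprint 4620×4040 mm (x × y), no floor or roof. The front and back walls (−y and +y sides) run the full x-width; the side walls fit between their inner faces. A door opening 857 mm wide and 1982 mm tall is cut through the front wall from the floor up, its −x edge 833 mm from the wall's −x end.


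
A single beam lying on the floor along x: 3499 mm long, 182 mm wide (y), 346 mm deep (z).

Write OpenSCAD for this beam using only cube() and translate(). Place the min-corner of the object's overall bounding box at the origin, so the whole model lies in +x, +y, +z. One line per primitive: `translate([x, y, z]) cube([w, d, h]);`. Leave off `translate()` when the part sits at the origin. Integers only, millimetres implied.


cube([3499, 182, 346]);


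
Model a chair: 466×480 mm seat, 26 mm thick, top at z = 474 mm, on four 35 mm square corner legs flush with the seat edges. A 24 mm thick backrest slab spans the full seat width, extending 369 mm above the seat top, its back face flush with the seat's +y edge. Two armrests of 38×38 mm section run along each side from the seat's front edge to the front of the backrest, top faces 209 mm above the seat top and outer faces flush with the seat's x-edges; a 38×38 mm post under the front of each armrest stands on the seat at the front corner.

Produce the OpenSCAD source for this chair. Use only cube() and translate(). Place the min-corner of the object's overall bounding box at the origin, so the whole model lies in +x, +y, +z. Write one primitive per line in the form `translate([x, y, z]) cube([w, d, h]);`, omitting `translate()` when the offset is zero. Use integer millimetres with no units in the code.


translate([0, 0, 448]) cube([466, 480, 26]);
cube([35, 35, 448]);
translate([431, 0, 0]) cube([35, 35, 448]);
translate([0, 445, 0]) cube([35, 35, 448]);
translate([431, 445, 0]) cube([35, 35, 448]);
translate([0, 456, 474]) cube([466, 24, 369]);
translate([0, 0, 645]) cube([38, 456, 38]);
translate([428, 0, 645]) cube([38, 456, 38]);
translate([0, 0, 474]) cube([38, 38, 171]);
translate([428, 0, 474]) cube([38, 38, 171]);


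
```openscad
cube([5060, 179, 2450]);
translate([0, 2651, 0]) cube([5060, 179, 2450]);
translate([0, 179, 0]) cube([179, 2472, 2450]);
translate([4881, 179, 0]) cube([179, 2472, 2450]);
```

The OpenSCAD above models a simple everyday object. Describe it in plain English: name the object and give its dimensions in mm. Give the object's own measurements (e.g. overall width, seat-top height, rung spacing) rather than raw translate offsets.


The wall frame of a small rectangular building: four walls, each 2450 mm tall and 179 mm thick, enclosing a footprint 5060 mm (x) by 2830 mm (y) outside-to-outside, with no floor or roof. The front and back walls (the −y and +y sides) span the full width; the two side walls fit between them.


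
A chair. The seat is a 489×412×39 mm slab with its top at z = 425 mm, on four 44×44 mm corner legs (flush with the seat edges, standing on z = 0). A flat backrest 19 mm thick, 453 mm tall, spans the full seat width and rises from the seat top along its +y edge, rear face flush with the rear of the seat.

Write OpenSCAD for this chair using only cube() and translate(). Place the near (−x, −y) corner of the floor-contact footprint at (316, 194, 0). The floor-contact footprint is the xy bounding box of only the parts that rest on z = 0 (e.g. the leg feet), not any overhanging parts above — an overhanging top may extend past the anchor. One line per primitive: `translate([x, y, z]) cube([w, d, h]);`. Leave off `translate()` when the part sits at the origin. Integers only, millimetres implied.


translate([316, 194, 386]) cube([489, 412, 39]);
translate([316, 194, 0]) cube([44, 44, 386]);
translate([761, 194, 0]) cube([44, 44, 386]);
translate([316, 562, 0]) cube([44, 44, 386]);
translate([761, 562, 0]) cube([44, 44, 386]);
translate([316, 587, 425]) cube([489, 19, 453]);


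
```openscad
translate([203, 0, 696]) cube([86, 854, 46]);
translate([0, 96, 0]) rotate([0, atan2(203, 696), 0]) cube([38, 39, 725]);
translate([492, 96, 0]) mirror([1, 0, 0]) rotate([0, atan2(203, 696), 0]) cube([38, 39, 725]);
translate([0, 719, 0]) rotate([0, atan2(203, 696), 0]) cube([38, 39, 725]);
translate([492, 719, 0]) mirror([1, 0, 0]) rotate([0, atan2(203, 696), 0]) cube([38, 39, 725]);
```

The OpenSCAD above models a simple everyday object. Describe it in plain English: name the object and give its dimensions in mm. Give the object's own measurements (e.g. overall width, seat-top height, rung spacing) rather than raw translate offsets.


A sawhorse. A 86×854×46 mm beam (x, y, z) sits on two A-frame leg pairs. Each pair is two raked legs of 38×39 mm section (39 mm along y) splaying symmetrically in x. Each leg rises 696 mm vertically over 203 mm of horizontal reach and is 725 mm long along its own axis. Every leg's outer bottom edge rests on the floor and its outer top edge meets a bottom edge of the beam — the left legs (tilting toward +x) meet the beam's −x bottom edge, the right legs (their mirror images, tilting toward −x) meet its +x bottom edge — so the leg tops tuck under the beam, the beam's underside is 696 mm above the floor, and the feet are 492 mm apart outside-to-outside with the beam centred between them. The two leg pairs are set in 96 mm from either end of the beam.


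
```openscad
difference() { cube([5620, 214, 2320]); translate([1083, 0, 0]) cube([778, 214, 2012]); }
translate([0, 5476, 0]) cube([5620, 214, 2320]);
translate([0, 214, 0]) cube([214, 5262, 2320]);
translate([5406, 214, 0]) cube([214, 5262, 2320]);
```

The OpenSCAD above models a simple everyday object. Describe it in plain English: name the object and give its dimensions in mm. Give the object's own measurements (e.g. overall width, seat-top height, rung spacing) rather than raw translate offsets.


A single room: four walls, each 2320 mm tall and 214 mm thick, enclosing an outside footprint 5620×5690 mm (x × y), no floor or roof. The front and back walls (−y and +y sides) run the full x-width; the side walls fit between their inner faces. A door opening 778 mm wide and 2012 mm tall is cut through the front wall from the floor up, its −x edge 1083 mm from the wall's −x end.


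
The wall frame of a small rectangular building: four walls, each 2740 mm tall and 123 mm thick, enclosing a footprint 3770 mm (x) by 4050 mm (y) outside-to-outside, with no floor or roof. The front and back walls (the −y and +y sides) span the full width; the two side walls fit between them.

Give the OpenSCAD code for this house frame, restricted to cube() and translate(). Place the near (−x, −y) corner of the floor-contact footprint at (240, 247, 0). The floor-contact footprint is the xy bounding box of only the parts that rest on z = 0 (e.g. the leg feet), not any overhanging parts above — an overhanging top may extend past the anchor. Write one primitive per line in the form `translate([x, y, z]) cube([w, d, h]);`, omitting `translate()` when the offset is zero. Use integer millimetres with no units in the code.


translate([240, 247, 0]) cube([3770, 123, 2740]);
translate([240, 4174, 0]) cube([3770, 123, 2740]);
translate([240, 370, 0]) cube([123, 3804, 2740]);
translate([3887, 370, 0]) cube([123, 3804, 2740]);


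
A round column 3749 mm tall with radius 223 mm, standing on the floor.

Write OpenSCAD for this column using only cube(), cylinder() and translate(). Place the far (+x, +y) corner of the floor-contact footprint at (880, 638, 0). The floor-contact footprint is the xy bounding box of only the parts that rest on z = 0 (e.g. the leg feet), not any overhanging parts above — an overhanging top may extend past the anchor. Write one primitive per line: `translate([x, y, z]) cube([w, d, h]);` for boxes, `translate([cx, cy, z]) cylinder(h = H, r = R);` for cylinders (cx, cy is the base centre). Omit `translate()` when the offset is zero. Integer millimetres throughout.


translate([657, 415, 0]) cylinder(h = 3749, r = 223);


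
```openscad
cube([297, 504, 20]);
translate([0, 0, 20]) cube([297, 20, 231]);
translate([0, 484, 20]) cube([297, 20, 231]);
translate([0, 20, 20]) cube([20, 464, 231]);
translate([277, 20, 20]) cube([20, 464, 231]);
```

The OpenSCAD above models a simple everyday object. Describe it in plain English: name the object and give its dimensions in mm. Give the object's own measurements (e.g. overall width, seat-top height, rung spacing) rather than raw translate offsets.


An open-topped rectangular box: outside dimensions 297×504×251 mm, with a uniform wall and base thickness of 20 mm. The base is a full 297×504 slab on the floor; four walls sit on top of the base. The front and back walls (the −y and +y sides) span the full width; the two side walls fit between them.


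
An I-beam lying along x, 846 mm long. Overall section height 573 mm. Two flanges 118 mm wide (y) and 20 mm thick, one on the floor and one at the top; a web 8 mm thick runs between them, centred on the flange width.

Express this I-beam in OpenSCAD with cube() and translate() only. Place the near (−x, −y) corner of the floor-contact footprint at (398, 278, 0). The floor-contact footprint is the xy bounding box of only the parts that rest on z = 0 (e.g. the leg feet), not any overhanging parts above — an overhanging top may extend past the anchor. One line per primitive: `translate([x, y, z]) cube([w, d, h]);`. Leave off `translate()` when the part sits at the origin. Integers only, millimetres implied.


translate([398, 278, 0]) cube([846, 118, 20]);
translate([398, 333, 20]) cube([846, 8, 533]);
translate([398, 278, 553]) cube([846, 118, 20]);


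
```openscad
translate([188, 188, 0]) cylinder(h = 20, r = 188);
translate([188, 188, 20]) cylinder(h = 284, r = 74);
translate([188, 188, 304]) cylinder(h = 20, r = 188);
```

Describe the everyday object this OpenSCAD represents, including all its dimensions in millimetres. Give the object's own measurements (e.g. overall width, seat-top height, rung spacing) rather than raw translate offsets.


A spool: two coaxial disc flanges of radius 188 mm and thickness 20 mm, joined by a core cylinder of radius 74 mm and height 284 mm. The lower flange rests on z = 0 and the three cylinders share a vertical axis.


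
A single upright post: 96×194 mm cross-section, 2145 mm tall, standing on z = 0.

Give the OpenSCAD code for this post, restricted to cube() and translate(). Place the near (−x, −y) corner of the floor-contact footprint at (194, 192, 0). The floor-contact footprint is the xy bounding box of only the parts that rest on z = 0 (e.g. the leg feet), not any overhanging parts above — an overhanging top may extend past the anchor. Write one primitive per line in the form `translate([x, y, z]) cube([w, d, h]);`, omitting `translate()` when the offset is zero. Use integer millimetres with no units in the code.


translate([194, 192, 0]) cube([96, 194, 2145]);


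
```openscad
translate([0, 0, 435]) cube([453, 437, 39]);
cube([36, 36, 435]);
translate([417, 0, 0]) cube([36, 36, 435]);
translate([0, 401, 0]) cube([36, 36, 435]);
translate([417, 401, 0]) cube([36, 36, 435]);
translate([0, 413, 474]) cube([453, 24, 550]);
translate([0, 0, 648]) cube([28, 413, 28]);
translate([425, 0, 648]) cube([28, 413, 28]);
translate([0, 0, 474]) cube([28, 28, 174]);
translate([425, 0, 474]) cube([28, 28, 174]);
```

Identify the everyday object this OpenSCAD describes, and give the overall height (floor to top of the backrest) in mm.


A chair. The overall height is 1024 mm.

A slab on four corner posts with a tall panel at the back — a chair. The seat slab sits at z = 435 with thickness 39, and the 550 mm backrest starts at the seat top, so the overall height is 435 + 39 + 550 = 1024 mm.


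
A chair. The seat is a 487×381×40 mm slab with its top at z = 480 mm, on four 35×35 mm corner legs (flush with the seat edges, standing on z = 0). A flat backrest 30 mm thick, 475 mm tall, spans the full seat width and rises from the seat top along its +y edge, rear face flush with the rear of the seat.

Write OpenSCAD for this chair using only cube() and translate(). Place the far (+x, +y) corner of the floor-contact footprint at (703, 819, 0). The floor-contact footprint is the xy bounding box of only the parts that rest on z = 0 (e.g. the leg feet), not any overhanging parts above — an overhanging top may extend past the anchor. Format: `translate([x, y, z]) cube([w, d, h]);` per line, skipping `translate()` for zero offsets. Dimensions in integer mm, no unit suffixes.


translate([216, 438, 440]) cube([487, 381, 40]);
translate([216, 438, 0]) cube([35, 35, 440]);
translate([668, 438, 0]) cube([35, 35, 440]);
translate([216, 784, 0]) cube([35, 35, 440]);
translate([668, 784, 0]) cube([35, 35, 440]);
translate([216, 789, 480]) cube([487, 30, 475]);


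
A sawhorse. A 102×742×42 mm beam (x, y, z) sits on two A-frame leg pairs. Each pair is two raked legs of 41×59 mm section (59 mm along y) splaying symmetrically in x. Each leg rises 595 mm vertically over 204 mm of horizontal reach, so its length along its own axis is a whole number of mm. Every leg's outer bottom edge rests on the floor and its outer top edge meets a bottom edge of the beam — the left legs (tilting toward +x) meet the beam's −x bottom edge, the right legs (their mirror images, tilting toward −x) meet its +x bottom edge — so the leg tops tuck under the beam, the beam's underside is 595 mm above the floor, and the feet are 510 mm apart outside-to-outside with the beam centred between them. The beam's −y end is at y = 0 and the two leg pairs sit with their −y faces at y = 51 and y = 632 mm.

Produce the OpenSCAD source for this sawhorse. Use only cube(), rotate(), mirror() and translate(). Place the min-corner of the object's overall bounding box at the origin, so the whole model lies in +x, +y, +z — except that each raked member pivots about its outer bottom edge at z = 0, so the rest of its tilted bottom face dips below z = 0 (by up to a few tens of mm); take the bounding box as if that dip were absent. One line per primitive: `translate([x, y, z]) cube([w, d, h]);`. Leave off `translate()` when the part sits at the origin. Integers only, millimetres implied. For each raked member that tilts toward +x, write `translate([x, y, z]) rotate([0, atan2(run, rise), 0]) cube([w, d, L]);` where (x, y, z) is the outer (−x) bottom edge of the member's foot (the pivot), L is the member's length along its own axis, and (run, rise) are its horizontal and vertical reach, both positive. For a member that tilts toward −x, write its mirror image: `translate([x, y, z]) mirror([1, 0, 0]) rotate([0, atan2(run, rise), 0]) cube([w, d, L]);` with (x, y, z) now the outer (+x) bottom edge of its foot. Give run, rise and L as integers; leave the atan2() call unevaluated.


translate([204, 0, 595]) cube([102, 742, 42]);
translate([0, 51, 0]) rotate([0, atan2(204, 595), 0]) cube([41, 59, 629]);
translate([510, 51, 0]) mirror([1, 0, 0]) rotate([0, atan2(204, 595), 0]) cube([41, 59, 629]);
translate([0, 632, 0]) rotate([0, atan2(204, 595), 0]) cube([41, 59, 629]);
translate([510, 632, 0]) mirror([1, 0, 0]) rotate([0, atan2(204, 595), 0]) cube([41, 59, 629]);


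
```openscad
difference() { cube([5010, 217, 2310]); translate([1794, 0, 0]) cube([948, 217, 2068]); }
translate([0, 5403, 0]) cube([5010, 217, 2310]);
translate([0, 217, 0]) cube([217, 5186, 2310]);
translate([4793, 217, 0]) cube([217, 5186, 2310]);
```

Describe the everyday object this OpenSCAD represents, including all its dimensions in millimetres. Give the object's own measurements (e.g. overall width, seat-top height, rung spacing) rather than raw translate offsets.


A single room: four walls, each 2310 mm tall and 217 mm thick, enclosing an outside footprint 5010×5620 mm (x × y), no floor or roof. The front and back walls (−y and +y sides) run the full x-width; the side walls fit between their inner faces. A door opening 948 mm wide and 2068 mm tall is cut through the front wall from the floor up, its −x edge 1794 mm from the wall's −x end.


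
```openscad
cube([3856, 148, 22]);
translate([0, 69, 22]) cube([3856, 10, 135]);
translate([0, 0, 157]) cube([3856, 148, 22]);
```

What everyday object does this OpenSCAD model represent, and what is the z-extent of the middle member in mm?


An I-beam. The web height is 135 mm.

Two wide flanges with a thin centred web — an I-beam. Overall 179 mm minus two 22 mm flanges gives a web of 179 − 2·22 = 135 mm.


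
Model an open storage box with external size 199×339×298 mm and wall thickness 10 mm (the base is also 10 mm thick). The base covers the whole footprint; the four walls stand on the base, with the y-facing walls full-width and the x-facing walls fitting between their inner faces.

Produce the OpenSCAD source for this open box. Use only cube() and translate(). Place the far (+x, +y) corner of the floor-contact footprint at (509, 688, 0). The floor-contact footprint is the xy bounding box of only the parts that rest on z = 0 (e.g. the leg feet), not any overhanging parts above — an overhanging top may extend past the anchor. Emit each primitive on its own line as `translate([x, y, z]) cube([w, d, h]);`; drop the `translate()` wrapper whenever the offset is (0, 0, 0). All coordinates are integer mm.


translate([310, 349, 0]) cube([199, 339, 10]);
translate([310, 349, 10]) cube([199, 10, 288]);
translate([310, 678, 10]) cube([199, 10, 288]);
translate([310, 359, 10]) cube([10, 319, 288]);
translate([499, 359, 10]) cube([10, 319, 288]);


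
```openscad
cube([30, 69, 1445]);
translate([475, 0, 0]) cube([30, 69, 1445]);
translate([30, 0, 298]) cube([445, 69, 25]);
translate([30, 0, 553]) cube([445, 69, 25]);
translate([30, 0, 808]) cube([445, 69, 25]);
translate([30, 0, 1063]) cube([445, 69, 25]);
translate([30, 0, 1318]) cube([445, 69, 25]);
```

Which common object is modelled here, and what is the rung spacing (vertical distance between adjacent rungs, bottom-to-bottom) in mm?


A ladder. The rung spacing is 255 mm.

Two tall 30×69 posts with 5 short bars between them — a ladder. Adjacent rungs sit at z = 298 and z = 553, so the spacing is 553 − 298 = 255 mm.


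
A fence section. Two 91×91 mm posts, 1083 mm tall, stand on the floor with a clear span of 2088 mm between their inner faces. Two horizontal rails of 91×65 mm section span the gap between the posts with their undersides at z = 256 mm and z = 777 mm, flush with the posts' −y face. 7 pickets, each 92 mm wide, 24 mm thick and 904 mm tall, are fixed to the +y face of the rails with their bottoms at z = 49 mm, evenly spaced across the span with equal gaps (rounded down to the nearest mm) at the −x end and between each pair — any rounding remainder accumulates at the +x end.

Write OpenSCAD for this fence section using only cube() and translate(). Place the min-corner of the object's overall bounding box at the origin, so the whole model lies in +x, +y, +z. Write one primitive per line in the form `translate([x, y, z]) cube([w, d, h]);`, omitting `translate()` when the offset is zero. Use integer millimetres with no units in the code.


cube([91, 91, 1083]);
translate([2179, 0, 0]) cube([91, 91, 1083]);
translate([91, 0, 256]) cube([2088, 91, 65]);
translate([91, 0, 777]) cube([2088, 91, 65]);
translate([271, 91, 49]) cube([92, 24, 904]);
translate([543, 91, 49]) cube([92, 24, 904]);
translate([815, 91, 49]) cube([92, 24, 904]);
translate([1087, 91, 49]) cube([92, 24, 904]);
translate([1359, 91, 49]) cube([92, 24, 904]);
translate([1631, 91, 49]) cube([92, 24, 904]);
translate([1903, 91, 49]) cube([92, 24, 904]);


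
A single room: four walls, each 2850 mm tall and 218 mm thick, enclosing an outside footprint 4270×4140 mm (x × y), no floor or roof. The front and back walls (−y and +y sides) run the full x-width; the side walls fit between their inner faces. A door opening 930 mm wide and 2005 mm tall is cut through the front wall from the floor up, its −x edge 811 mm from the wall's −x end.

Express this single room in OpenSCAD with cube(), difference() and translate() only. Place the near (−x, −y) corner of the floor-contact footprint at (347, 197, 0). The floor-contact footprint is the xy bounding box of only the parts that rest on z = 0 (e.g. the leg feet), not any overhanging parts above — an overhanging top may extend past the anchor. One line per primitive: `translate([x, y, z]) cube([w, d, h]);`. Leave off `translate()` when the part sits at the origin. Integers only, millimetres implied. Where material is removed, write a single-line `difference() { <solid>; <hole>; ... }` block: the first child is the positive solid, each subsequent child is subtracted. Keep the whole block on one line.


difference() { translate([347, 197, 0]) cube([4270, 218, 2850]); translate([1158, 197, 0]) cube([930, 218, 2005]); }
translate([347, 4119, 0]) cube([4270, 218, 2850]);
translate([347, 415, 0]) cube([218, 3704, 2850]);
translate([4399, 415, 0]) cube([218, 3704, 2850]);
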